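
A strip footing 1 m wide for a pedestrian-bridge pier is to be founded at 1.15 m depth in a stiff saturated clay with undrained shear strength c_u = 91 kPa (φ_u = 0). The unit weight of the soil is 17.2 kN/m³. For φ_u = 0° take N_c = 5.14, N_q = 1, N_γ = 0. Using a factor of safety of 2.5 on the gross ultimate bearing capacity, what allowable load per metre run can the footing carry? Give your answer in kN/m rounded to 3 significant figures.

q = γ·D_f = 17.2 × 1.15 = 19.78 kPa.
c·N_c = 91 × 5.14 = 467.74 kPa
q·N_q = 19.78 × 1 = 19.78 kPa
q_ult = 467.74 + 19.78 = 487.52 kPa.
Gross allowable pressure q_all = 487.52 / 2.5 = 195.01 kPa.
Allowable wall load = q_all × B = 195.01 × 1 = 195.01 kN per metre run.

≈ 195 kN/m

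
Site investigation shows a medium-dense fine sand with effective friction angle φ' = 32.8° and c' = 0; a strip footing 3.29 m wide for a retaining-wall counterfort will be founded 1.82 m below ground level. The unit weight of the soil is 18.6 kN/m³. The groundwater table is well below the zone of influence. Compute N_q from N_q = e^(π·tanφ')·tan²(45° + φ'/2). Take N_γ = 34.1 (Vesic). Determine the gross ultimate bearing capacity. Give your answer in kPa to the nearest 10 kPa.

q_ult ≈ 1910 kPa

tan32.8° = 0.6445, so N_q = e^(π×0.6445)·tan²(61.4°) = 7.573 × 3.364 = 25.48.
q = γ·D_f = 18.6 × 1.82 = 33.852 kPa.
q·N_q = 33.852 × 25.477 = 862.43 kPa
0.5·γ·B·N_γ = 0.5 × 18.6 × 3.29 × 34.1 = 1043.4 kPa
q_ult = 862.43 + 1043.4 = 1905.8 kPa.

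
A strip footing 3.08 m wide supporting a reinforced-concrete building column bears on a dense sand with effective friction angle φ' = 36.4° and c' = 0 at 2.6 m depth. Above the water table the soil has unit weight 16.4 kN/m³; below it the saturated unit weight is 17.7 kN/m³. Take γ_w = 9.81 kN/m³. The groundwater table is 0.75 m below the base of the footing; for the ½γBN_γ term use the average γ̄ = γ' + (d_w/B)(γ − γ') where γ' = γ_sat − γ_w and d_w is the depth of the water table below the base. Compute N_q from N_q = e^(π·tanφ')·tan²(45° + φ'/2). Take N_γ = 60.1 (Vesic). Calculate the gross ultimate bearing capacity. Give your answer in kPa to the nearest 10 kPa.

q_ult ≈ 2620 kPa

tan36.4° = 0.7373, so N_q = e^(π×0.7373)·tan²(63.2°) = 10.137 × 3.919 = 39.73.
Overburden at base level: q = 16.4 × 2.6 = 42.64 kPa.
The water table is 0.75 m below the base (< B = 3.08 m), so the ½γBN_γ term uses γ̄ = γ' + (d_w/B)(γ − γ') = 7.89 + (0.75/3.08)(16.4 − 7.89) = 9.9622 kN/m³.
Surcharge term q·N_q = 42.64 × 39.727 = 1694 kPa; self-weight term 0.5·γ·B·N_γ = 0.5 × 9.9622 × 3.08 × 60.1 = 922.05 kPa.
q_ult = 1694 + 922.05 = 2616 kPa.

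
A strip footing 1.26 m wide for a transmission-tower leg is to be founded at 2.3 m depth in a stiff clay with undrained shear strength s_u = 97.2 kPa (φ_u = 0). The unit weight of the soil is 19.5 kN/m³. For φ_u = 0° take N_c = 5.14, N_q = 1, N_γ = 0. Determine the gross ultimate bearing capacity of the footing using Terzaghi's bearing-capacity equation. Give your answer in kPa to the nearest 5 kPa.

q = γ·D_f = 19.5 × 2.3 = 44.85 kPa.
c·N_c = 97.2 × 5.14 = 499.61 kPa
q·N_q = 44.85 × 1 = 44.85 kPa
q_ult = 499.61 + 44.85 = 544.46 kPa.

q_ult ≈ 545 kPa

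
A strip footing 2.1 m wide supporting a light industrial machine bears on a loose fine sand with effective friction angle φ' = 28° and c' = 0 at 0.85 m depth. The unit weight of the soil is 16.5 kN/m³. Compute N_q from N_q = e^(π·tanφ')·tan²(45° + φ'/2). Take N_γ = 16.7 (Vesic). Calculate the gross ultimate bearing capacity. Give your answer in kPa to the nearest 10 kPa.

tan28° = 0.5317, so N_q = e^(π×0.5317)·tan²(59°) = 5.314 × 2.77 = 14.72.
Overburden at base level: q = 16.5 × 0.85 = 14.025 kPa.
Surcharge term q·N_q = 14.025 × 14.72 = 206.45 kPa; self-weight term 0.5·γ·B·N_γ = 0.5 × 16.5 × 2.1 × 16.7 = 289.33 kPa.
q_ult = 206.45 + 289.33 = 495.77 kPa.

q_ult ≈ 500 kPa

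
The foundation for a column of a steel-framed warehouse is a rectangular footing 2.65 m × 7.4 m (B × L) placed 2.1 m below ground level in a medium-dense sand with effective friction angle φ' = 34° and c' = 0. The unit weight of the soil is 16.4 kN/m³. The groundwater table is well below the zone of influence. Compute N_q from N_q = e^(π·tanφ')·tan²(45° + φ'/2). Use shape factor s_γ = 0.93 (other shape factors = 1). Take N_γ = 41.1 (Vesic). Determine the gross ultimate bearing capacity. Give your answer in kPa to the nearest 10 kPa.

tan34° = 0.6745, so N_q = e^(π×0.6745)·tan²(62°) = 8.323 × 3.537 = 29.44.
q = γ·D_f = 16.4 × 2.1 = 34.44 kPa.
q·N_q = 34.44 × 29.44 = 1013.9 kPa
0.5·γ·B·N_γ·s_γ = 0.5 × 16.4 × 2.65 × 41.1 × 0.93 = 830.59 kPa
q_ult = 1013.9 + 830.59 = 1844.5 kPa.

q_ult ≈ 1840 kPa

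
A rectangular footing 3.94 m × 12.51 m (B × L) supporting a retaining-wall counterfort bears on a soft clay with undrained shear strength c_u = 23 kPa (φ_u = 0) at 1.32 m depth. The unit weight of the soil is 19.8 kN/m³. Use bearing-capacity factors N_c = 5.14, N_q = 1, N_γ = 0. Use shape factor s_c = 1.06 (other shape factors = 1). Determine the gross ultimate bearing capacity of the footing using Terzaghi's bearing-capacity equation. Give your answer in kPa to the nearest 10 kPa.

q = γ·D_f = 19.8 × 1.32 = 26.136 kPa.
c·N_c·s_c = 23 × 5.14 × 1.06 = 125.31 kPa
q·N_q = 26.136 × 1 = 26.136 kPa
q_ult = 125.31 + 26.136 = 151.45 kPa.

q_ult ≈ 150 kPa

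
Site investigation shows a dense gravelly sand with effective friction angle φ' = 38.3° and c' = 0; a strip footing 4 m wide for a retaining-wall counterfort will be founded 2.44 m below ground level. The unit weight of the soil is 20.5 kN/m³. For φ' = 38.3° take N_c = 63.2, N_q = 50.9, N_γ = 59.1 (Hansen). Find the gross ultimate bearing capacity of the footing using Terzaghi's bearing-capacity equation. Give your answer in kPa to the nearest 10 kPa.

Overburden at base level: q = 20.5 × 2.44 = 50.02 kPa.
Surcharge term q·N_q = 50.02 × 50.9 = 2546 kPa; self-weight term 0.5·γ·B·N_γ = 0.5 × 20.5 × 4 × 59.1 = 2423.1 kPa.
q_ult = 2546 + 2423.1 = 4969.1 kPa.

q_ult ≈ 4970 kPa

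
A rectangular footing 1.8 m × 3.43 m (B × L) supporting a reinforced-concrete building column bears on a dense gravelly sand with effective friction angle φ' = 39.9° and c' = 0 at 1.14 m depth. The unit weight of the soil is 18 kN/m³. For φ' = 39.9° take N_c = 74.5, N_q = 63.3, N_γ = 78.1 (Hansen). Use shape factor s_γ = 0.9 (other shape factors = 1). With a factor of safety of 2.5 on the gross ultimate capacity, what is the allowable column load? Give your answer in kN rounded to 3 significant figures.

Overburden at base level: q = 18 × 1.14 = 20.52 kPa.
Surcharge term q·N_q = 20.52 × 63.3 = 1298.9 kPa; self-weight term 0.5·γ·B·N_γ·s_γ = 0.5 × 18 × 1.8 × 78.1 × 0.9 = 1138.7 kPa.
q_ult = 1298.9 + 1138.7 = 2437.6 kPa.
Gross allowable pressure q_all = 2437.6 / 2.5 = 975.05 kPa.
Footing area = 6.174 m², so allowable column load = 975.05 × 6.174 = 6019.9 kN.

P_all ≈ 6020 kN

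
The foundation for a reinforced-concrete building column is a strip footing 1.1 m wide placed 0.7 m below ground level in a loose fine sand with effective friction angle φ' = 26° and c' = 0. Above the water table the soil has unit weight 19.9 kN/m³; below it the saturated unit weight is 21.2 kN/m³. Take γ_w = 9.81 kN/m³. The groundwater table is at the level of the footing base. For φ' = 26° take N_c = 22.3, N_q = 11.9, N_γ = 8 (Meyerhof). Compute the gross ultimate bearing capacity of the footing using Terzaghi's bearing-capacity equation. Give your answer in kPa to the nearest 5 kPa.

Effective surcharge at the founding depth q = γ·D_f = 19.9 × 0.7 = 13.93 kPa.
The water table coincides with the base, so in the self-weight term γ → γ' = 11.39 kN/m³.
q_ult = q·N_q + 0.5·γ·B·N_γ
     = 13.93 × 11.9 + 0.5 × 11.39 × 1.1 × 8
     = 165.77 + 50.116 = 215.88 kPa.

q_ult ≈ 215 kPa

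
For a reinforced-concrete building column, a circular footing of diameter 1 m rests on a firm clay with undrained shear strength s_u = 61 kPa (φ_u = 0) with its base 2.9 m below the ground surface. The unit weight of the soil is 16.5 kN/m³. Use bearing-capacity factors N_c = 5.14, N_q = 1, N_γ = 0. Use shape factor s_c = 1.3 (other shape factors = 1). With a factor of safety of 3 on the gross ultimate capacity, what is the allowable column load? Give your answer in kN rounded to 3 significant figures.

Overburden at base level: q = 16.5 × 2.9 = 47.85 kPa.
Cohesion term c·N_c·s_c = 61 × 5.14 × 1.3 = 407.6 kPa; surcharge term q·N_q = 47.85 × 1 = 47.85 kPa.
q_ult = 407.6 + 47.85 = 455.45 kPa.
Gross allowable pressure q_all = 455.45 / 3 = 151.82 kPa.
Footing area = 0.7854 m², so allowable column load = 151.82 × 0.7854 = 119.24 kN.

P_all ≈ 119 kN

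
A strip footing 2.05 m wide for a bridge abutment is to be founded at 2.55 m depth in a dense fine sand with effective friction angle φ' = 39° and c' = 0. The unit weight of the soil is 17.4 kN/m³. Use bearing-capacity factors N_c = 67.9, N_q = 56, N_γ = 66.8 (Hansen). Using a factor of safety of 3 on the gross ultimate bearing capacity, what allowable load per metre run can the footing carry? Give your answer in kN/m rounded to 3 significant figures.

Overburden at base level: q = 17.4 × 2.55 = 44.37 kPa.
Surcharge term q·N_q = 44.37 × 56 = 2484.7 kPa; self-weight term 0.5·γ·B·N_γ = 0.5 × 17.4 × 2.05 × 66.8 = 1191.4 kPa.
q_ult = 2484.7 + 1191.4 = 3676.1 kPa.
Gross allowable pressure q_all = 3676.1 / 3 = 1225.4 kPa.
Allowable wall load = q_all × B = 1225.4 × 2.05 = 2512 kN per metre run.

≈ 2510 kN/m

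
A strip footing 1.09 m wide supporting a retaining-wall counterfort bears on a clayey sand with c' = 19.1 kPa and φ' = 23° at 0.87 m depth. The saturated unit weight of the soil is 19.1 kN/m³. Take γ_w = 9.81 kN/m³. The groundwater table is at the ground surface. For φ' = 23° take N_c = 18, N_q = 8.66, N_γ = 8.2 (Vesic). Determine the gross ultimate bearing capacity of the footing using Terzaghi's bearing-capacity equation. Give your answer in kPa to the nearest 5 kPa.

q_ult ≈ 455 kPa

γ' = 19.1 − 9.81 = 9.29 kN/m³ (submerged throughout). q = 9.29 × 0.87 = 8.0823 kPa; the same γ' applies in the ½γBN_γ term.
c·N_c = 19.1 × 18 = 343.8 kPa
q·N_q = 8.0823 × 8.66 = 69.993 kPa
0.5·γ·B·N_γ = 0.5 × 9.29 × 1.09 × 8.2 = 41.517 kPa
q_ult = 343.8 + 69.993 + 41.517 = 455.31 kPa.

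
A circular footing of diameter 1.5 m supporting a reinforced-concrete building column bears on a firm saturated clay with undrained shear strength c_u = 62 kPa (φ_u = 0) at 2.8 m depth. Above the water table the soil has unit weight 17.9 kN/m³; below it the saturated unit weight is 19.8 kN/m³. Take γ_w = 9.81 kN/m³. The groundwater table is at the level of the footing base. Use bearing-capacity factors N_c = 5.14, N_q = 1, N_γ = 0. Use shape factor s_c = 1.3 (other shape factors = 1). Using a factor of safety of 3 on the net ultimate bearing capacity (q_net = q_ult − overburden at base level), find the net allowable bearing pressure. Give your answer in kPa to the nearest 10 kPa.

q_all(net) ≈ 140 kPa

Overburden at base level: q = 17.9 × 2.8 = 50.12 kPa.
Cohesion term c·N_c·s_c = 62 × 5.14 × 1.3 = 414.28 kPa; surcharge term q·N_q = 50.12 × 1 = 50.12 kPa.
q_ult = 414.28 + 50.12 = 464.4 kPa.
q_net = 464.4 − 50.12 = 414.28 kPa.
q_all(net) = 414.28 / 3 = 138.09 kPa.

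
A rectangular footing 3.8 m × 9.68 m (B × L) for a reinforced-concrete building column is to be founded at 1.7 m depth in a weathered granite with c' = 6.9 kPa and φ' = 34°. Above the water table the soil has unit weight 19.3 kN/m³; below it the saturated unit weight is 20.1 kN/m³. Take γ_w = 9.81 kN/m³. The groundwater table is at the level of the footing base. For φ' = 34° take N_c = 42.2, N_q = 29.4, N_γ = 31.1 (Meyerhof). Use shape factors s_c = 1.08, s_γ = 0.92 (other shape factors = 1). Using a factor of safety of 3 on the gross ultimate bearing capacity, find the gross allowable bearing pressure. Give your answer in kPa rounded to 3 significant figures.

Effective surcharge at the founding depth q = γ·D_f = 19.3 × 1.7 = 32.81 kPa.
The water table coincides with the base, so in the self-weight term γ → γ' = 10.29 kN/m³.
q_ult = c·N_c·s_c + q·N_q + 0.5·γ·B·N_γ·s_γ
     = 6.9 × 42.2 × 1.08 + 32.81 × 29.4 + 0.5 × 10.29 × 3.8 × 31.1 × 0.92
     = 314.47 + 964.61 + 559.39 = 1838.5 kPa.
q_all = 1838.5 / 3 = 612.83 kPa.

q_all ≈ 613 kPa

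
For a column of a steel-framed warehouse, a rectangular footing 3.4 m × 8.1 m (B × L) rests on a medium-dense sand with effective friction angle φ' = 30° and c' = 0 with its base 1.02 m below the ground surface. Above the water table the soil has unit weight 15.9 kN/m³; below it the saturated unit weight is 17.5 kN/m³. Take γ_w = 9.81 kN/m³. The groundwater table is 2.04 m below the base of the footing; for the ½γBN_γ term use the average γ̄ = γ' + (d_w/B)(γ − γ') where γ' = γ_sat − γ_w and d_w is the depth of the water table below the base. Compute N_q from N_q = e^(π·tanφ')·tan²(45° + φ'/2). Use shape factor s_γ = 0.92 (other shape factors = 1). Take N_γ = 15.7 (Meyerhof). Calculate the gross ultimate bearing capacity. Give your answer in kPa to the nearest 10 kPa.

tan30° = 0.5774, so N_q = e^(π×0.5774)·tan²(60°) = 6.134 × 3.0 = 18.4.
q = γ·D_f = 15.9 × 1.02 = 16.218 kPa.
γ' = 7.69 kN/m³; averaging over the depth B below the base, γ̄ = γ' + (d_w/B)(γ − γ') = 12.616 kN/m³.
q·N_q = 16.218 × 18.401 = 298.43 kPa
0.5·γ·B·N_γ·s_γ = 0.5 × 12.616 × 3.4 × 15.7 × 0.92 = 309.78 kPa
q_ult = 298.43 + 309.78 = 608.21 kPa.

q_ult ≈ 610 kPa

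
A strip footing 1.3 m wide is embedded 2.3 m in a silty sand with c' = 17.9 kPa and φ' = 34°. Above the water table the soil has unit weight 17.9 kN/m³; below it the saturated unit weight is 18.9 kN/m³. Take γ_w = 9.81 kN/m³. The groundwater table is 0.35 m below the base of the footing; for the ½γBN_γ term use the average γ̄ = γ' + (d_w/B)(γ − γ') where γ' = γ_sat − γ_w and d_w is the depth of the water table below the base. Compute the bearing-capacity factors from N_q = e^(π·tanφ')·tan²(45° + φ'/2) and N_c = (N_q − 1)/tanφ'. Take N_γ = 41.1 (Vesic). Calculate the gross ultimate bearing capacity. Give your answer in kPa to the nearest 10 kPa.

tan34° = 0.6745, so N_q = e^(π×0.6745)·tan²(62°) = 8.323 × 3.537 = 29.44.
N_c = (29.44 − 1)/tan34° = 42.16.
Effective surcharge at the founding depth q = γ·D_f = 17.9 × 2.3 = 41.17 kPa.
With d_w = 0.35 m < B, γ̄ = 9.09 + (0.35/1.3) × (17.9 − 9.09) = 11.462 kN/m³.
q_ult = c·N_c + q·N_q + 0.5·γ·B·N_γ
     = 17.9 × 42.164 + 41.17 × 29.44 + 0.5 × 11.462 × 1.3 × 41.1
     = 754.73 + 1212 + 306.21 = 2273 kPa.

q_ult ≈ 2270 kPa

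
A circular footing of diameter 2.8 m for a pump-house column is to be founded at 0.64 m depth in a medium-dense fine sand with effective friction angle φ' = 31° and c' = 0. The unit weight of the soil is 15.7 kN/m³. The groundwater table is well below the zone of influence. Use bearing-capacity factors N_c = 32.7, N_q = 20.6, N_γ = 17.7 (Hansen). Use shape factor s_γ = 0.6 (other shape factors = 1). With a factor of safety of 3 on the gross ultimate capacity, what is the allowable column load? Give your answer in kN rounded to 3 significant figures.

P_all ≈ 904 kN

q = γ·D_f = 15.7 × 0.64 = 10.048 kPa.
q·N_q = 10.048 × 20.6 = 206.99 kPa
0.5·γ·B·N_γ·s_γ = 0.5 × 15.7 × 2.8 × 17.7 × 0.6 = 233.43 kPa
q_ult = 206.99 + 233.43 = 440.42 kPa.
Gross allowable pressure q_all = 440.42 / 3 = 146.81 kPa.
Footing area = 6.1575 m², so allowable column load = 146.81 × 6.1575 = 903.95 kN.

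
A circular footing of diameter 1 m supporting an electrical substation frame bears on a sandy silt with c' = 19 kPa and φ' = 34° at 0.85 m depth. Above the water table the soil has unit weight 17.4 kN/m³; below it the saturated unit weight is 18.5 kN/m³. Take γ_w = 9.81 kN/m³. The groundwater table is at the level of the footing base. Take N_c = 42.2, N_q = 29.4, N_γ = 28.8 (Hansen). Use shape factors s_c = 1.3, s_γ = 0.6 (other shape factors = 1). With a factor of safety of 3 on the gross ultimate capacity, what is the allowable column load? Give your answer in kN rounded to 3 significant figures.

P_all ≈ 406 kN

q = γ·D_f = 17.4 × 0.85 = 14.79 kPa.
For the ½γBN_γ term take γ' = 18.5 − 9.81 = 8.69 kN/m³ (soil below base is submerged).
c·N_c·s_c = 19 × 42.2 × 1.3 = 1042.3 kPa
q·N_q = 14.79 × 29.4 = 434.83 kPa
0.5·γ·B·N_γ·s_γ = 0.5 × 8.69 × 1 × 28.8 × 0.6 = 75.082 kPa
q_ult = 1042.3 + 434.83 + 75.082 = 1552.2 kPa.
Gross allowable pressure q_all = 1552.2 / 3 = 517.42 kPa.
Footing area = 0.7854 m², so allowable column load = 517.42 × 0.7854 = 406.38 kN.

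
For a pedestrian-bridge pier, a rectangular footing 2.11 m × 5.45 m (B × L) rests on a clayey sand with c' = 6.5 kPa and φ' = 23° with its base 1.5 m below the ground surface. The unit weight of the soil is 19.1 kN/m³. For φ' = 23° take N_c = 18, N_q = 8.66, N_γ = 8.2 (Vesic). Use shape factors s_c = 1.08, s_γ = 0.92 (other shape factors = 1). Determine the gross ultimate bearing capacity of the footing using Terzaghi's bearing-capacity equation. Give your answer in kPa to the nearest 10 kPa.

Effective surcharge at the founding depth q = γ·D_f = 19.1 × 1.5 = 28.65 kPa.
q_ult = c·N_c·s_c + q·N_q + 0.5·γ·B·N_γ·s_γ
     = 6.5 × 18 × 1.08 + 28.65 × 8.66 + 0.5 × 19.1 × 2.11 × 8.2 × 0.92
     = 126.36 + 248.11 + 152.02 = 526.48 kPa.

q_ult ≈ 530 kPa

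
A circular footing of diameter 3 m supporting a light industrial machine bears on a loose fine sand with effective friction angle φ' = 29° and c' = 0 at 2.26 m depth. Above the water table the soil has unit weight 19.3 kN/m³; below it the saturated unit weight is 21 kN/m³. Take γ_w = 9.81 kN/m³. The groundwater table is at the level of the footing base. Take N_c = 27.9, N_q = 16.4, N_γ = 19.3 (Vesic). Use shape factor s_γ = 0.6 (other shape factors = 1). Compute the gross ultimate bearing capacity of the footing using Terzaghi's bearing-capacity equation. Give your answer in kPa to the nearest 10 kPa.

q_ult ≈ 910 kPa

Effective surcharge at the founding depth q = γ·D_f = 19.3 × 2.26 = 43.618 kPa.
The water table coincides with the base, so in the self-weight term γ → γ' = 11.19 kN/m³.
q_ult = q·N_q + 0.5·γ·B·N_γ·s_γ
     = 43.618 × 16.4 + 0.5 × 11.19 × 3 × 19.3 × 0.6
     = 715.34 + 194.37 = 909.71 kPa.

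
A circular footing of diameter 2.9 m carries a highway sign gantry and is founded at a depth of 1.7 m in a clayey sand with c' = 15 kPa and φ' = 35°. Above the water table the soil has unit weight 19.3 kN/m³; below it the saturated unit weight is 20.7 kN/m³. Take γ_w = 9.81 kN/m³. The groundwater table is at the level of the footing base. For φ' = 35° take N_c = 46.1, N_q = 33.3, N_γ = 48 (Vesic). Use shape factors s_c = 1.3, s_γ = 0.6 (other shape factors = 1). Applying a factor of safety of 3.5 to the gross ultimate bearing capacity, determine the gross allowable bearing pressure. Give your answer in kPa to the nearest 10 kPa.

Overburden at base level: q = 19.3 × 1.7 = 32.81 kPa.
Below the base the soil is submerged, so the ½γBN_γ term uses γ' = 20.7 − 9.81 = 10.89 kN/m³.
Cohesion term c·N_c·s_c = 15 × 46.1 × 1.3 = 898.95 kPa; surcharge term q·N_q = 32.81 × 33.3 = 1092.6 kPa; self-weight term 0.5·γ·B·N_γ·s_γ = 0.5 × 10.89 × 2.9 × 48 × 0.6 = 454.77 kPa.
q_ult = 898.95 + 1092.6 + 454.77 = 2446.3 kPa.
q_all = q_ult / FS = 2446.3 / 3.5 = 698.94 kPa.

q_all ≈ 700 kPa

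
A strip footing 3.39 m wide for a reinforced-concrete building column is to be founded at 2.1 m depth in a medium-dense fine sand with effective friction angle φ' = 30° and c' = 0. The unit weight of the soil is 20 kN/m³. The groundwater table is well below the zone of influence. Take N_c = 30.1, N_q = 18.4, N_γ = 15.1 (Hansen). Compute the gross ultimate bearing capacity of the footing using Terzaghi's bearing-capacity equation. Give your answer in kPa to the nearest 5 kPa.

Overburden at base level: q = 20 × 2.1 = 42 kPa.
Surcharge term q·N_q = 42 × 18.4 = 772.8 kPa; self-weight term 0.5·γ·B·N_γ = 0.5 × 20 × 3.39 × 15.1 = 511.89 kPa.
q_ult = 772.8 + 511.89 = 1284.7 kPa.

q_ult ≈ 1285 kPa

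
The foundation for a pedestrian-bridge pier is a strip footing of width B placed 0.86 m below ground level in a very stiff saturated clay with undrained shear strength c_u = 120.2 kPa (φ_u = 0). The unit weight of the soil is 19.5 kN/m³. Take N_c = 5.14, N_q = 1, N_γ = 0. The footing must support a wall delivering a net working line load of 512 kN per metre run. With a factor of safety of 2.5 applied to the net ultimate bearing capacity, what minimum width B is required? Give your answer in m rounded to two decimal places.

B = 2.07 m

Overburden at base level: q = 19.5 × 0.86 = 16.77 kPa.
Cohesion term c·N_c = 120.2 × 5.14 = 617.83 kPa; surcharge term q·N_q = 16.77 × 1 = 16.77 kPa.
q_ult = 617.83 + 16.77 = 634.6 kPa.
For φ = 0 the ½γBN_γ term vanishes, so q_ult is independent of B. q_net = 634.6 − 16.77 = 617.83 kPa; q_all(net) = 617.83/2.5 = 247.13 kPa.
Required width B = w / q_all(net) = 512 / 247.13 = 2.072 m.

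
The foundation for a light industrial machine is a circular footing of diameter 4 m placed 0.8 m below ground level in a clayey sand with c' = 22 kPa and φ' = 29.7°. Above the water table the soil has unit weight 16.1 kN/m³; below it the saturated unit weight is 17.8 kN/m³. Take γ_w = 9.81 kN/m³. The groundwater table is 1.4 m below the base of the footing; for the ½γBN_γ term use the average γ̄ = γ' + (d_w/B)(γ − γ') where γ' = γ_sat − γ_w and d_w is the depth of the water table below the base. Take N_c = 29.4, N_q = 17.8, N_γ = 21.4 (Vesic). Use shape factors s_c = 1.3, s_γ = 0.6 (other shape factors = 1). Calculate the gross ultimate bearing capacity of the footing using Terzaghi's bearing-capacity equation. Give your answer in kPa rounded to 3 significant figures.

q_ult ≈ 1350 kPa

Overburden at base level: q = 16.1 × 0.8 = 12.88 kPa.
The water table is 1.4 m below the base (< B = 4 m), so the ½γBN_γ term uses γ̄ = γ' + (d_w/B)(γ − γ') = 7.99 + (1.4/4)(16.1 − 7.99) = 10.829 kN/m³.
Cohesion term c·N_c·s_c = 22 × 29.4 × 1.3 = 840.84 kPa; surcharge term q·N_q = 12.88 × 17.8 = 229.26 kPa; self-weight term 0.5·γ·B·N_γ·s_γ = 0.5 × 10.829 × 4 × 21.4 × 0.6 = 278.08 kPa.
q_ult = 840.84 + 229.26 + 278.08 = 1348.2 kPa.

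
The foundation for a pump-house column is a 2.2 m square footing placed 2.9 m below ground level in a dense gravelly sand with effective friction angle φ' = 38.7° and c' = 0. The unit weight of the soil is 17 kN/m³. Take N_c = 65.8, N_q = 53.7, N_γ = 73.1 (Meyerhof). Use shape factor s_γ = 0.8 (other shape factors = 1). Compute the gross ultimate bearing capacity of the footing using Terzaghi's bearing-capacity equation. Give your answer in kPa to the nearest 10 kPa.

q_ult ≈ 3740 kPa

Effective surcharge at the founding depth q = γ·D_f = 17 × 2.9 = 49.3 kPa.
q_ult = q·N_q + 0.5·γ·B·N_γ·s_γ
     = 49.3 × 53.7 + 0.5 × 17 × 2.2 × 73.1 × 0.8
     = 2647.4 + 1093.6 = 3741 kPa.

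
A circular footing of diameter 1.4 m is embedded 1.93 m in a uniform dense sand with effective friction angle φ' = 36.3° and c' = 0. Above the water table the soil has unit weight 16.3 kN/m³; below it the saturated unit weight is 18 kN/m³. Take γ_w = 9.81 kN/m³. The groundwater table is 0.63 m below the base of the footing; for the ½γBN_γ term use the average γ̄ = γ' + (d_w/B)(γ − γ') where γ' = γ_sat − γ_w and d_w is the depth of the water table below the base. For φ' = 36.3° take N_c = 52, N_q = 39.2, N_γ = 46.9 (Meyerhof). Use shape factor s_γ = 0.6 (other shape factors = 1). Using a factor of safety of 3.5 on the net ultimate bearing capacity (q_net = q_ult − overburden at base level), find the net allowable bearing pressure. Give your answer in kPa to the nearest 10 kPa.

Overburden at base level: q = 16.3 × 1.93 = 31.459 kPa.
The water table is 0.63 m below the base (< B = 1.4 m), so the ½γBN_γ term uses γ̄ = γ' + (d_w/B)(γ − γ') = 8.19 + (0.63/1.4)(16.3 − 8.19) = 11.84 kN/m³.
Surcharge term q·N_q = 31.459 × 39.2 = 1233.2 kPa; self-weight term 0.5·γ·B·N_γ·s_γ = 0.5 × 11.84 × 1.4 × 46.9 × 0.6 = 233.21 kPa.
q_ult = 1233.2 + 233.21 = 1466.4 kPa.
q_net = 1466.4 − 31.459 = 1434.9 kPa.
q_all(net) = 1434.9 / 3.5 = 409.99 kPa.

q_all(net) ≈ 410 kPa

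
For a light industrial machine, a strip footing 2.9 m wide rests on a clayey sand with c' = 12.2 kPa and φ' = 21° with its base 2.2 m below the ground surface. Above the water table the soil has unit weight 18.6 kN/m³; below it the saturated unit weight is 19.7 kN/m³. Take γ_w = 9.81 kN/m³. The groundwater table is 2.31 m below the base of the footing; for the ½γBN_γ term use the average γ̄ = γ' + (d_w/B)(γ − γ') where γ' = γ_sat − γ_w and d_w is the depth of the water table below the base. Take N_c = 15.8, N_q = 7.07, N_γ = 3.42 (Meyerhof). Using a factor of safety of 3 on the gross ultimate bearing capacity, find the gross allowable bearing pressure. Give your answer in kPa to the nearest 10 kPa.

q_all ≈ 190 kPa

q = γ·D_f = 18.6 × 2.2 = 40.92 kPa.
γ' = 9.89 kN/m³; averaging over the depth B below the base, γ̄ = γ' + (d_w/B)(γ − γ') = 16.828 kN/m³.
c·N_c = 12.2 × 15.8 = 192.76 kPa
q·N_q = 40.92 × 7.07 = 289.3 kPa
0.5·γ·B·N_γ = 0.5 × 16.828 × 2.9 × 3.42 = 83.45 kPa
q_ult = 192.76 + 289.3 + 83.45 = 565.51 kPa.
q_all = 565.51 / 3 = 188.5 kPa.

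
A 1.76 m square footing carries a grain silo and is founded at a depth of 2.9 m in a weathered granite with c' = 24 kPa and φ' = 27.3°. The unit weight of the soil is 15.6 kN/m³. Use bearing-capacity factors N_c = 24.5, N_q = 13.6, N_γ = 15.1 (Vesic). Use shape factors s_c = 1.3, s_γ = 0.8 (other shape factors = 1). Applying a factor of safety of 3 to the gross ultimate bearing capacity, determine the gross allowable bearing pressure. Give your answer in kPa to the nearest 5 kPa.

q = γ·D_f = 15.6 × 2.9 = 45.24 kPa.
c·N_c·s_c = 24 × 24.5 × 1.3 = 764.4 kPa
q·N_q = 45.24 × 13.6 = 615.26 kPa
0.5·γ·B·N_γ·s_γ = 0.5 × 15.6 × 1.76 × 15.1 × 0.8 = 165.83 kPa
q_ult = 764.4 + 615.26 + 165.83 = 1545.5 kPa.
q_all = q_ult / FS = 1545.5 / 3 = 515.17 kPa.

q_all ≈ 515 kPa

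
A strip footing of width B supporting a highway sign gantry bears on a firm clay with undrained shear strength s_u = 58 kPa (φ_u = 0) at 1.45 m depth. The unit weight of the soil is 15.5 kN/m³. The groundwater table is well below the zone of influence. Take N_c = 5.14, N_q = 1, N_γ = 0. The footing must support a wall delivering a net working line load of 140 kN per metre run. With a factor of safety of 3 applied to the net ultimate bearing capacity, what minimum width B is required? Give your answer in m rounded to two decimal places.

q = γ·D_f = 15.5 × 1.45 = 22.475 kPa.
c·N_c = 58 × 5.14 = 298.12 kPa
q·N_q = 22.475 × 1 = 22.475 kPa
q_ult = 298.12 + 22.475 = 320.6 kPa.
For φ = 0 the ½γBN_γ term vanishes, so q_ult is independent of B. q_net = 320.6 − 22.475 = 298.12 kPa; q_all(net) = 298.12/3 = 99.373 kPa.
Required width B = w / q_all(net) = 140 / 99.373 = 1.409 m.

B = 1.41 m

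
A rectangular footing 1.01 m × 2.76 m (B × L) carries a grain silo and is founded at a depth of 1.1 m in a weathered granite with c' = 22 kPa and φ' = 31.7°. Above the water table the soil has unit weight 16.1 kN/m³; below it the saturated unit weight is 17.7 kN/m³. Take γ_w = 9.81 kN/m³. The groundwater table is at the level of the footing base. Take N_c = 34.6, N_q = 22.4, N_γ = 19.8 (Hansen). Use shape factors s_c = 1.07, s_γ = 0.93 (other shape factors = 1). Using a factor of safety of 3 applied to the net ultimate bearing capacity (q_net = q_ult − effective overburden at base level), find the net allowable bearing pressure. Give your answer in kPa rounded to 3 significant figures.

q_all(net) ≈ 422 kPa

Effective surcharge at the founding depth q = γ·D_f = 16.1 × 1.1 = 17.71 kPa.
The water table coincides with the base, so in the self-weight term γ → γ' = 7.89 kN/m³.
q_ult = c·N_c·s_c + q·N_q + 0.5·γ·B·N_γ·s_γ
     = 22 × 34.6 × 1.07 + 17.71 × 22.4 + 0.5 × 7.89 × 1.01 × 19.8 × 0.93
     = 814.48 + 396.7 + 73.37 = 1284.6 kPa.
Net ultimate: q_net = 1284.6 − 17.71 = 1266.8 kPa.
q_all(net) = 1266.8 / 3 = 422.28 kPa.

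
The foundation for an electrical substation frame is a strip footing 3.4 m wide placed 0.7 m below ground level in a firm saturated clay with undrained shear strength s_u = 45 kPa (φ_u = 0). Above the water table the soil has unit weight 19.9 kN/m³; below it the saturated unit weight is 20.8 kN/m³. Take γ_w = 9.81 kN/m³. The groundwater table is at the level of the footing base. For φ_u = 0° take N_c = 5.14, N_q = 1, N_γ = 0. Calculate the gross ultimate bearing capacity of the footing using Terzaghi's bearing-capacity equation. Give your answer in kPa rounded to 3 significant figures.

q_ult ≈ 245 kPa

Overburden at base level: q = 19.9 × 0.7 = 13.93 kPa.
Cohesion term c·N_c = 45 × 5.14 = 231.3 kPa; surcharge term q·N_q = 13.93 × 1 = 13.93 kPa.
q_ult = 231.3 + 13.93 = 245.23 kPa.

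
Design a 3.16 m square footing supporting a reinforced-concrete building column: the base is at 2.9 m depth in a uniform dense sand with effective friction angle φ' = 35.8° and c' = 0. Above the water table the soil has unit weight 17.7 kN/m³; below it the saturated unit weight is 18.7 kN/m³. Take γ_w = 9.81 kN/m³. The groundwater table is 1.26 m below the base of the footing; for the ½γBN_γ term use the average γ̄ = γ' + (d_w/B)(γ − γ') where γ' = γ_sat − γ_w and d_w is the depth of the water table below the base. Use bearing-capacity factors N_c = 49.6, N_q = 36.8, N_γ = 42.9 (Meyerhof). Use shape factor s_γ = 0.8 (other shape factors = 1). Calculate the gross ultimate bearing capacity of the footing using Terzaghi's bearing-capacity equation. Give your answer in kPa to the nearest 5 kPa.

q_ult ≈ 2560 kPa

Overburden at base level: q = 17.7 × 2.9 = 51.33 kPa.
The water table is 1.26 m below the base (< B = 3.16 m), so the ½γBN_γ term uses γ̄ = γ' + (d_w/B)(γ − γ') = 8.89 + (1.26/3.16)(17.7 − 8.89) = 12.403 kN/m³.
Surcharge term q·N_q = 51.33 × 36.8 = 1888.9 kPa; self-weight term 0.5·γ·B·N_γ·s_γ = 0.5 × 12.403 × 3.16 × 42.9 × 0.8 = 672.55 kPa.
q_ult = 1888.9 + 672.55 = 2561.5 kPa.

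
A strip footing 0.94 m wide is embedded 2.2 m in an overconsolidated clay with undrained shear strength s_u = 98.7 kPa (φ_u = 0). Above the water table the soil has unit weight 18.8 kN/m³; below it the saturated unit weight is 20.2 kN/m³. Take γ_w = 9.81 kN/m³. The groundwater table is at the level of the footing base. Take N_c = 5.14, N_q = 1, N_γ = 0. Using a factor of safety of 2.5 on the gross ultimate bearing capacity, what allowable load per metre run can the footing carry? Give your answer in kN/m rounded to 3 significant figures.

≈ 206 kN/m

q = γ·D_f = 18.8 × 2.2 = 41.36 kPa.
c·N_c = 98.7 × 5.14 = 507.32 kPa
q·N_q = 41.36 × 1 = 41.36 kPa
q_ult = 507.32 + 41.36 = 548.68 kPa.
Gross allowable pressure q_all = 548.68 / 2.5 = 219.47 kPa.
Allowable wall load = q_all × B = 219.47 × 0.94 = 206.3 kN per metre run.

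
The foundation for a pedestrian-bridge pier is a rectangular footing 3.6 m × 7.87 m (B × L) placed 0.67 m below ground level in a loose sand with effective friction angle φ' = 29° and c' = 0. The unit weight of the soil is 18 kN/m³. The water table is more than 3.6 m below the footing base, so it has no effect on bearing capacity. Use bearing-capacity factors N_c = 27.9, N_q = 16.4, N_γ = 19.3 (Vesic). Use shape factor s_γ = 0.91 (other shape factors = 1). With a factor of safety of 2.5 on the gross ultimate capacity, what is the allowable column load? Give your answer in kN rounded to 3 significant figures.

P_all ≈ 8690 kN

Overburden at base level: q = 18 × 0.67 = 12.06 kPa.
Surcharge term q·N_q = 12.06 × 16.4 = 197.78 kPa; self-weight term 0.5·γ·B·N_γ·s_γ = 0.5 × 18 × 3.6 × 19.3 × 0.91 = 569.04 kPa.
q_ult = 197.78 + 569.04 = 766.83 kPa.
Gross allowable pressure q_all = 766.83 / 2.5 = 306.73 kPa.
Footing area = 28.332 m², so allowable column load = 306.73 × 28.332 = 8690.3 kN.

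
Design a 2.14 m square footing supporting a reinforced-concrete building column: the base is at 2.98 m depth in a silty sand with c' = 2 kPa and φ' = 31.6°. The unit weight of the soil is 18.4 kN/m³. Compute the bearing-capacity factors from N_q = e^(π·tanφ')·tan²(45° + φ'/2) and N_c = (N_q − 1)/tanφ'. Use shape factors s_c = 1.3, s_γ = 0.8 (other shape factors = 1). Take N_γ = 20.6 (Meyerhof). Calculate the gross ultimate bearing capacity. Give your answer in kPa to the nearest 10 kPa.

tan31.6° = 0.6152, so N_q = e^(π×0.6152)·tan²(60.8°) = 6.908 × 3.202 = 22.12.
N_c = (22.12 − 1)/tan31.6° = 34.33.
Effective surcharge at the founding depth q = γ·D_f = 18.4 × 2.98 = 54.832 kPa.
q_ult = c·N_c·s_c + q·N_q + 0.5·γ·B·N_γ·s_γ
     = 2 × 34.326 × 1.3 + 54.832 × 22.117 + 0.5 × 18.4 × 2.14 × 20.6 × 0.8
     = 89.247 + 1212.7 + 324.46 = 1626.4 kPa.

q_ult ≈ 1630 kPa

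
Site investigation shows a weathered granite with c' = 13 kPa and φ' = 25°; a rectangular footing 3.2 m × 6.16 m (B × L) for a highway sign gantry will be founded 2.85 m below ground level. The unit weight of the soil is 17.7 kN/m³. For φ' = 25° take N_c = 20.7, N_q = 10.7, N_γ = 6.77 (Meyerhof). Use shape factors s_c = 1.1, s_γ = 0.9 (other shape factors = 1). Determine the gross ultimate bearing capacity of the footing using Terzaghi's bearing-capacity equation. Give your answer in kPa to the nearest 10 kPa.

q_ult ≈ 1010 kPa

Overburden at base level: q = 17.7 × 2.85 = 50.445 kPa.
Cohesion term c·N_c·s_c = 13 × 20.7 × 1.1 = 296.01 kPa; surcharge term q·N_q = 50.445 × 10.7 = 539.76 kPa; self-weight term 0.5·γ·B·N_γ·s_γ = 0.5 × 17.7 × 3.2 × 6.77 × 0.9 = 172.55 kPa.
q_ult = 296.01 + 539.76 + 172.55 = 1008.3 kPa.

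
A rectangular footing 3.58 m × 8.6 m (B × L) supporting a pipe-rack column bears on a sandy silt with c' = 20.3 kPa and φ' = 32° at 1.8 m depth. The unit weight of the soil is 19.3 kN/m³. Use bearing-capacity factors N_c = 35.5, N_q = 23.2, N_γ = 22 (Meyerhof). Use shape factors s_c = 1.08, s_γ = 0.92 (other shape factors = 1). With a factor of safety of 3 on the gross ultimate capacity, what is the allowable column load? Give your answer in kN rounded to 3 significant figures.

Effective surcharge at the founding depth q = γ·D_f = 19.3 × 1.8 = 34.74 kPa.
q_ult = c·N_c·s_c + q·N_q + 0.5·γ·B·N_γ·s_γ
     = 20.3 × 35.5 × 1.08 + 34.74 × 23.2 + 0.5 × 19.3 × 3.58 × 22 × 0.92
     = 778.3 + 805.97 + 699.23 = 2283.5 kPa.
Gross allowable pressure q_all = 2283.5 / 3 = 761.17 kPa.
Footing area = 30.788 m², so allowable column load = 761.17 × 30.788 = 23435 kN.

P_all ≈ 23400 kN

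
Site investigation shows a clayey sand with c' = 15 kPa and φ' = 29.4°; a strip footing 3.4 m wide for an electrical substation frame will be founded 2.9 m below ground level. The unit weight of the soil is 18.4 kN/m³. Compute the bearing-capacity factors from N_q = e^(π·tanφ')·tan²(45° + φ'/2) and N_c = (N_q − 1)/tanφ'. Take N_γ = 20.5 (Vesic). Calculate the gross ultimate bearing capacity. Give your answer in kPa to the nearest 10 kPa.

tan29.4° = 0.5635, so N_q = e^(π×0.5635)·tan²(59.7°) = 5.872 × 2.929 = 17.2.
N_c = (17.2 − 1)/tan29.4° = 28.74.
Overburden at base level: q = 18.4 × 2.9 = 53.36 kPa.
Cohesion term c·N_c = 15 × 28.744 = 431.16 kPa; surcharge term q·N_q = 53.36 × 17.196 = 917.6 kPa; self-weight term 0.5·γ·B·N_γ = 0.5 × 18.4 × 3.4 × 20.5 = 641.24 kPa.
q_ult = 431.16 + 917.6 + 641.24 = 1990 kPa.

q_ult ≈ 1990 kPa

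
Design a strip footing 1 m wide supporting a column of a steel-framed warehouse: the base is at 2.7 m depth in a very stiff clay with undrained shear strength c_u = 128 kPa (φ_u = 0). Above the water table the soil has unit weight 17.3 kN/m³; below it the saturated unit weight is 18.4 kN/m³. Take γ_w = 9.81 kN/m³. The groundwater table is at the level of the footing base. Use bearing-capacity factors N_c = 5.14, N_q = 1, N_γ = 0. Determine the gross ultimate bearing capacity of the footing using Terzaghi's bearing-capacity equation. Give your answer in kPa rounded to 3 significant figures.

Overburden at base level: q = 17.3 × 2.7 = 46.71 kPa.
Cohesion term c·N_c = 128 × 5.14 = 657.92 kPa; surcharge term q·N_q = 46.71 × 1 = 46.71 kPa.
q_ult = 657.92 + 46.71 = 704.63 kPa.

q_ult ≈ 705 kPa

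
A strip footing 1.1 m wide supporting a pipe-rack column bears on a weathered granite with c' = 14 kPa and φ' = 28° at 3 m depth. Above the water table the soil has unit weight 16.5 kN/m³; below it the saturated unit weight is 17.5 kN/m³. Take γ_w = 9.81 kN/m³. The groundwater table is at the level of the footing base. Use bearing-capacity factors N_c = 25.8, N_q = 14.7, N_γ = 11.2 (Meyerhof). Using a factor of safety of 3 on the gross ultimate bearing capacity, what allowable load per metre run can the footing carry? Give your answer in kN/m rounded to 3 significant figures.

q = γ·D_f = 16.5 × 3 = 49.5 kPa.
For the ½γBN_γ term take γ' = 17.5 − 9.81 = 7.69 kN/m³ (soil below base is submerged).
c·N_c = 14 × 25.8 = 361.2 kPa
q·N_q = 49.5 × 14.7 = 727.65 kPa
0.5·γ·B·N_γ = 0.5 × 7.69 × 1.1 × 11.2 = 47.37 kPa
q_ult = 361.2 + 727.65 + 47.37 = 1136.2 kPa.
Gross allowable pressure q_all = 1136.2 / 3 = 378.74 kPa.
Allowable wall load = q_all × B = 378.74 × 1.1 = 416.61 kN per metre run.

≈ 417 kN/m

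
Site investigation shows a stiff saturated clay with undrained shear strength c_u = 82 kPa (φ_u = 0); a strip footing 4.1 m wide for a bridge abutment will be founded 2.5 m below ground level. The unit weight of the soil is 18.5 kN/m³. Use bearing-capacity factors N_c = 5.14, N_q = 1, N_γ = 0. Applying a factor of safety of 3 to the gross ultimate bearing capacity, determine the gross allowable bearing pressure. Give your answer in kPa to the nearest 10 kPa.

q = γ·D_f = 18.5 × 2.5 = 46.25 kPa.
c·N_c = 82 × 5.14 = 421.48 kPa
q·N_q = 46.25 × 1 = 46.25 kPa
q_ult = 421.48 + 46.25 = 467.73 kPa.
q_all = q_ult / FS = 467.73 / 3 = 155.91 kPa.

q_all ≈ 160 kPa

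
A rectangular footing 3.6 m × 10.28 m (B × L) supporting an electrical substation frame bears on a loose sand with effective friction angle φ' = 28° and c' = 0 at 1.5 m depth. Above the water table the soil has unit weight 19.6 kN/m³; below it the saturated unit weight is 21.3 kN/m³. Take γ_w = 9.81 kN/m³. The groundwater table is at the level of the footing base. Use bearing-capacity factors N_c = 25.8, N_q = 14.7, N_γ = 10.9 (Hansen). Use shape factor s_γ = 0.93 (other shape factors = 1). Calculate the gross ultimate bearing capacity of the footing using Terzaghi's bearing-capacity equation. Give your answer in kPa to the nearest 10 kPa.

Effective surcharge at the founding depth q = γ·D_f = 19.6 × 1.5 = 29.4 kPa.
The water table coincides with the base, so in the self-weight term γ → γ' = 11.49 kN/m³.
q_ult = q·N_q + 0.5·γ·B·N_γ·s_γ
     = 29.4 × 14.7 + 0.5 × 11.49 × 3.6 × 10.9 × 0.93
     = 432.18 + 209.65 = 641.83 kPa.

q_ult ≈ 640 kPa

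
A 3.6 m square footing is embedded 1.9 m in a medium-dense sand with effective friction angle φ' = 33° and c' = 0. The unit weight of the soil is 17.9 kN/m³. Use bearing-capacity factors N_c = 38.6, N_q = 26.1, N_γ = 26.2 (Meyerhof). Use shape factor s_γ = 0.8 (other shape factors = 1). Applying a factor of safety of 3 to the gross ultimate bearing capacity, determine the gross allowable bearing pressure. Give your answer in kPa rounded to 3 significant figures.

q_all ≈ 521 kPa

Effective surcharge at the founding depth q = γ·D_f = 17.9 × 1.9 = 34.01 kPa.
q_ult = q·N_q + 0.5·γ·B·N_γ·s_γ
     = 34.01 × 26.1 + 0.5 × 17.9 × 3.6 × 26.2 × 0.8
     = 887.66 + 675.33 = 1563 kPa.
q_all = q_ult / FS = 1563 / 3 = 521 kPa.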